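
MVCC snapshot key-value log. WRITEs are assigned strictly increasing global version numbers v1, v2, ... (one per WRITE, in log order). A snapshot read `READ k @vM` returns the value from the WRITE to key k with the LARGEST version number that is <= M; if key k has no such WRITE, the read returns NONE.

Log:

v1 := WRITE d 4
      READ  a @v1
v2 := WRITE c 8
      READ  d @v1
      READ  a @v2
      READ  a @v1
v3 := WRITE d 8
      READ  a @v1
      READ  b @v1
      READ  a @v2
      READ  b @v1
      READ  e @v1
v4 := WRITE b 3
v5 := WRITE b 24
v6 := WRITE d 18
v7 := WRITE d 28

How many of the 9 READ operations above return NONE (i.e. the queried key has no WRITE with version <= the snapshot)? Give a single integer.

Answer: 8

Derivation:
v1: WRITE d=4  (d history now [(1, 4)])
READ a @v1: history=[] -> no version <= 1 -> NONE
v2: WRITE c=8  (c history now [(2, 8)])
READ d @v1: history=[(1, 4)] -> pick v1 -> 4
READ a @v2: history=[] -> no version <= 2 -> NONE
READ a @v1: history=[] -> no version <= 1 -> NONE
v3: WRITE d=8  (d history now [(1, 4), (3, 8)])
READ a @v1: history=[] -> no version <= 1 -> NONE
READ b @v1: history=[] -> no version <= 1 -> NONE
READ a @v2: history=[] -> no version <= 2 -> NONE
READ b @v1: history=[] -> no version <= 1 -> NONE
READ e @v1: history=[] -> no version <= 1 -> NONE
v4: WRITE b=3  (b history now [(4, 3)])
v5: WRITE b=24  (b history now [(4, 3), (5, 24)])
v6: WRITE d=18  (d history now [(1, 4), (3, 8), (6, 18)])
v7: WRITE d=28  (d history now [(1, 4), (3, 8), (6, 18), (7, 28)])
Read results in order: ['NONE', '4', 'NONE', 'NONE', 'NONE', 'NONE', 'NONE', 'NONE', 'NONE']
NONE count = 8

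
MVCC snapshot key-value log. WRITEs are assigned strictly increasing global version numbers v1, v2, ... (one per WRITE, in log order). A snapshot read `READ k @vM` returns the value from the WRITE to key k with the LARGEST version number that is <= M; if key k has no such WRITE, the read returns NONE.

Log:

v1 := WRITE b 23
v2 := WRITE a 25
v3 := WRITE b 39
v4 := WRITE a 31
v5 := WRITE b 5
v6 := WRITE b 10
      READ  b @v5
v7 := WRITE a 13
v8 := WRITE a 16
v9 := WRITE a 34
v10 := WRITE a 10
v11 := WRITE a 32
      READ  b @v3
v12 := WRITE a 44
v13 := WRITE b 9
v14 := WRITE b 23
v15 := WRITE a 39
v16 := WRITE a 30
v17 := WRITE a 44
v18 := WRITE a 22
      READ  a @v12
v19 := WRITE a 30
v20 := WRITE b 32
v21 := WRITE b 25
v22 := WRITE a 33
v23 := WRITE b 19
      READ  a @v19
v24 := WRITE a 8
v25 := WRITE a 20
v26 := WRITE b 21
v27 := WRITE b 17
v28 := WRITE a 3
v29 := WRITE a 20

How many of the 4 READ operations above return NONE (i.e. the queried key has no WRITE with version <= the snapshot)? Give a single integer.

v1: WRITE b=23  (b history now [(1, 23)])
v2: WRITE a=25  (a history now [(2, 25)])
v3: WRITE b=39  (b history now [(1, 23), (3, 39)])
v4: WRITE a=31  (a history now [(2, 25), (4, 31)])
v5: WRITE b=5  (b history now [(1, 23), (3, 39), (5, 5)])
v6: WRITE b=10  (b history now [(1, 23), (3, 39), (5, 5), (6, 10)])
READ b @v5: history=[(1, 23), (3, 39), (5, 5), (6, 10)] -> pick v5 -> 5
v7: WRITE a=13  (a history now [(2, 25), (4, 31), (7, 13)])
v8: WRITE a=16  (a history now [(2, 25), (4, 31), (7, 13), (8, 16)])
v9: WRITE a=34  (a history now [(2, 25), (4, 31), (7, 13), (8, 16), (9, 34)])
v10: WRITE a=10  (a history now [(2, 25), (4, 31), (7, 13), (8, 16), (9, 34), (10, 10)])
v11: WRITE a=32  (a history now [(2, 25), (4, 31), (7, 13), (8, 16), (9, 34), (10, 10), (11, 32)])
READ b @v3: history=[(1, 23), (3, 39), (5, 5), (6, 10)] -> pick v3 -> 39
v12: WRITE a=44  (a history now [(2, 25), (4, 31), (7, 13), (8, 16), (9, 34), (10, 10), (11, 32), (12, 44)])
v13: WRITE b=9  (b history now [(1, 23), (3, 39), (5, 5), (6, 10), (13, 9)])
v14: WRITE b=23  (b history now [(1, 23), (3, 39), (5, 5), (6, 10), (13, 9), (14, 23)])
v15: WRITE a=39  (a history now [(2, 25), (4, 31), (7, 13), (8, 16), (9, 34), (10, 10), (11, 32), (12, 44), (15, 39)])
v16: WRITE a=30  (a history now [(2, 25), (4, 31), (7, 13), (8, 16), (9, 34), (10, 10), (11, 32), (12, 44), (15, 39), (16, 30)])
v17: WRITE a=44  (a history now [(2, 25), (4, 31), (7, 13), (8, 16), (9, 34), (10, 10), (11, 32), (12, 44), (15, 39), (16, 30), (17, 44)])
v18: WRITE a=22  (a history now [(2, 25), (4, 31), (7, 13), (8, 16), (9, 34), (10, 10), (11, 32), (12, 44), (15, 39), (16, 30), (17, 44), (18, 22)])
READ a @v12: history=[(2, 25), (4, 31), (7, 13), (8, 16), (9, 34), (10, 10), (11, 32), (12, 44), (15, 39), (16, 30), (17, 44), (18, 22)] -> pick v12 -> 44
v19: WRITE a=30  (a history now [(2, 25), (4, 31), (7, 13), (8, 16), (9, 34), (10, 10), (11, 32), (12, 44), (15, 39), (16, 30), (17, 44), (18, 22), (19, 30)])
v20: WRITE b=32  (b history now [(1, 23), (3, 39), (5, 5), (6, 10), (13, 9), (14, 23), (20, 32)])
v21: WRITE b=25  (b history now [(1, 23), (3, 39), (5, 5), (6, 10), (13, 9), (14, 23), (20, 32), (21, 25)])
v22: WRITE a=33  (a history now [(2, 25), (4, 31), (7, 13), (8, 16), (9, 34), (10, 10), (11, 32), (12, 44), (15, 39), (16, 30), (17, 44), (18, 22), (19, 30), (22, 33)])
v23: WRITE b=19  (b history now [(1, 23), (3, 39), (5, 5), (6, 10), (13, 9), (14, 23), (20, 32), (21, 25), (23, 19)])
READ a @v19: history=[(2, 25), (4, 31), (7, 13), (8, 16), (9, 34), (10, 10), (11, 32), (12, 44), (15, 39), (16, 30), (17, 44), (18, 22), (19, 30), (22, 33)] -> pick v19 -> 30
v24: WRITE a=8  (a history now [(2, 25), (4, 31), (7, 13), (8, 16), (9, 34), (10, 10), (11, 32), (12, 44), (15, 39), (16, 30), (17, 44), (18, 22), (19, 30), (22, 33), (24, 8)])
v25: WRITE a=20  (a history now [(2, 25), (4, 31), (7, 13), (8, 16), (9, 34), (10, 10), (11, 32), (12, 44), (15, 39), (16, 30), (17, 44), (18, 22), (19, 30), (22, 33), (24, 8), (25, 20)])
v26: WRITE b=21  (b history now [(1, 23), (3, 39), (5, 5), (6, 10), (13, 9), (14, 23), (20, 32), (21, 25), (23, 19), (26, 21)])
v27: WRITE b=17  (b history now [(1, 23), (3, 39), (5, 5), (6, 10), (13, 9), (14, 23), (20, 32), (21, 25), (23, 19), (26, 21), (27, 17)])
v28: WRITE a=3  (a history now [(2, 25), (4, 31), (7, 13), (8, 16), (9, 34), (10, 10), (11, 32), (12, 44), (15, 39), (16, 30), (17, 44), (18, 22), (19, 30), (22, 33), (24, 8), (25, 20), (28, 3)])
v29: WRITE a=20  (a history now [(2, 25), (4, 31), (7, 13), (8, 16), (9, 34), (10, 10), (11, 32), (12, 44), (15, 39), (16, 30), (17, 44), (18, 22), (19, 30), (22, 33), (24, 8), (25, 20), (28, 3), (29, 20)])
Read results in order: ['5', '39', '44', '30']
NONE count = 0

Answer: 0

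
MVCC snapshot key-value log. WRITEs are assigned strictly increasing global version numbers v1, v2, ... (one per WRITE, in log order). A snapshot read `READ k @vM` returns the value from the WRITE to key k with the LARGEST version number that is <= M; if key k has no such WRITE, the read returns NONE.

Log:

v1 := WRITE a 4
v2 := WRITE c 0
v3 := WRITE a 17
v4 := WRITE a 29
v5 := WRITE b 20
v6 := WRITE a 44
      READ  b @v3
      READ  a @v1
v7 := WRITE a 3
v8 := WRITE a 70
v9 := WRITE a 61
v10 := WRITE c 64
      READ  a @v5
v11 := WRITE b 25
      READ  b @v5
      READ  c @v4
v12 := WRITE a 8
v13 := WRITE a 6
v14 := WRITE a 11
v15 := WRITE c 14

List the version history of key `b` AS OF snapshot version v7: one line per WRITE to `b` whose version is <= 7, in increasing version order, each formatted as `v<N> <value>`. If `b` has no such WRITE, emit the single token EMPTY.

Scan writes for key=b with version <= 7:
  v1 WRITE a 4 -> skip
  v2 WRITE c 0 -> skip
  v3 WRITE a 17 -> skip
  v4 WRITE a 29 -> skip
  v5 WRITE b 20 -> keep
  v6 WRITE a 44 -> skip
  v7 WRITE a 3 -> skip
  v8 WRITE a 70 -> skip
  v9 WRITE a 61 -> skip
  v10 WRITE c 64 -> skip
  v11 WRITE b 25 -> drop (> snap)
  v12 WRITE a 8 -> skip
  v13 WRITE a 6 -> skip
  v14 WRITE a 11 -> skip
  v15 WRITE c 14 -> skip
Collected: [(5, 20)]

Answer: v5 20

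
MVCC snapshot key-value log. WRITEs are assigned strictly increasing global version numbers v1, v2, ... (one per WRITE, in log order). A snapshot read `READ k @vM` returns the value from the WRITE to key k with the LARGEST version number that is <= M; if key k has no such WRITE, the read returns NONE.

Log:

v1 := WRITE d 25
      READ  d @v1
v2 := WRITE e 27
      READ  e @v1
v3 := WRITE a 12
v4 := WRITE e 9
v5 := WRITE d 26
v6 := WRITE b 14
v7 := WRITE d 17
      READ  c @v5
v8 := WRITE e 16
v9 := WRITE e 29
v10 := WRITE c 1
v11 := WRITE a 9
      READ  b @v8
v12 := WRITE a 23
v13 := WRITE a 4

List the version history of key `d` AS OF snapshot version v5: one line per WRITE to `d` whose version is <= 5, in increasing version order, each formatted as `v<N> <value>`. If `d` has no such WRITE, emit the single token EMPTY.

Answer: v1 25
v5 26

Derivation:
Scan writes for key=d with version <= 5:
  v1 WRITE d 25 -> keep
  v2 WRITE e 27 -> skip
  v3 WRITE a 12 -> skip
  v4 WRITE e 9 -> skip
  v5 WRITE d 26 -> keep
  v6 WRITE b 14 -> skip
  v7 WRITE d 17 -> drop (> snap)
  v8 WRITE e 16 -> skip
  v9 WRITE e 29 -> skip
  v10 WRITE c 1 -> skip
  v11 WRITE a 9 -> skip
  v12 WRITE a 23 -> skip
  v13 WRITE a 4 -> skip
Collected: [(1, 25), (5, 26)]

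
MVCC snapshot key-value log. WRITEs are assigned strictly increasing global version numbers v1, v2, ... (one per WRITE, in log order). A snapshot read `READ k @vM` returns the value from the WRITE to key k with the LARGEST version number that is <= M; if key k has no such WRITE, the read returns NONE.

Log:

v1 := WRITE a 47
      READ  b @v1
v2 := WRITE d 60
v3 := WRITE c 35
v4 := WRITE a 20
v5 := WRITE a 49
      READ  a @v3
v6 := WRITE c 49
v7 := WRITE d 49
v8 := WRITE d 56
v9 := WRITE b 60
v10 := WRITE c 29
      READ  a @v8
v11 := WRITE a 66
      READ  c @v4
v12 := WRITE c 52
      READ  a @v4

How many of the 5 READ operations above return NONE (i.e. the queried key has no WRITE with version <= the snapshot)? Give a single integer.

v1: WRITE a=47  (a history now [(1, 47)])
READ b @v1: history=[] -> no version <= 1 -> NONE
v2: WRITE d=60  (d history now [(2, 60)])
v3: WRITE c=35  (c history now [(3, 35)])
v4: WRITE a=20  (a history now [(1, 47), (4, 20)])
v5: WRITE a=49  (a history now [(1, 47), (4, 20), (5, 49)])
READ a @v3: history=[(1, 47), (4, 20), (5, 49)] -> pick v1 -> 47
v6: WRITE c=49  (c history now [(3, 35), (6, 49)])
v7: WRITE d=49  (d history now [(2, 60), (7, 49)])
v8: WRITE d=56  (d history now [(2, 60), (7, 49), (8, 56)])
v9: WRITE b=60  (b history now [(9, 60)])
v10: WRITE c=29  (c history now [(3, 35), (6, 49), (10, 29)])
READ a @v8: history=[(1, 47), (4, 20), (5, 49)] -> pick v5 -> 49
v11: WRITE a=66  (a history now [(1, 47), (4, 20), (5, 49), (11, 66)])
READ c @v4: history=[(3, 35), (6, 49), (10, 29)] -> pick v3 -> 35
v12: WRITE c=52  (c history now [(3, 35), (6, 49), (10, 29), (12, 52)])
READ a @v4: history=[(1, 47), (4, 20), (5, 49), (11, 66)] -> pick v4 -> 20
Read results in order: ['NONE', '47', '49', '35', '20']
NONE count = 1

Answer: 1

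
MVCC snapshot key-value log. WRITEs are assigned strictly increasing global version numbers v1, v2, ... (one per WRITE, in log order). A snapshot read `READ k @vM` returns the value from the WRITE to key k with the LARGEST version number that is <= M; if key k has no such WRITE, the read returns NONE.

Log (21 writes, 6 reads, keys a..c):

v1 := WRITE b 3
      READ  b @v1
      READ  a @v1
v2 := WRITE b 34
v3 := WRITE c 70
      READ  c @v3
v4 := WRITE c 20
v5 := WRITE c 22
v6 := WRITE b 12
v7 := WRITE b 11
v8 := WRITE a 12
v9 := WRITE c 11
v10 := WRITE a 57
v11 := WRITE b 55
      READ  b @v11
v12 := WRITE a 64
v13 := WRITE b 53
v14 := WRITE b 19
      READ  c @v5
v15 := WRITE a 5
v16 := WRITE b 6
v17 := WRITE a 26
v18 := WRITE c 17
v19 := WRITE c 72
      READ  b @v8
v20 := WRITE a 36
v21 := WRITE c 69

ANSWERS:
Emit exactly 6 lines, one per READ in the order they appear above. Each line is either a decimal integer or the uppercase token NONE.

v1: WRITE b=3  (b history now [(1, 3)])
READ b @v1: history=[(1, 3)] -> pick v1 -> 3
READ a @v1: history=[] -> no version <= 1 -> NONE
v2: WRITE b=34  (b history now [(1, 3), (2, 34)])
v3: WRITE c=70  (c history now [(3, 70)])
READ c @v3: history=[(3, 70)] -> pick v3 -> 70
v4: WRITE c=20  (c history now [(3, 70), (4, 20)])
v5: WRITE c=22  (c history now [(3, 70), (4, 20), (5, 22)])
v6: WRITE b=12  (b history now [(1, 3), (2, 34), (6, 12)])
v7: WRITE b=11  (b history now [(1, 3), (2, 34), (6, 12), (7, 11)])
v8: WRITE a=12  (a history now [(8, 12)])
v9: WRITE c=11  (c history now [(3, 70), (4, 20), (5, 22), (9, 11)])
v10: WRITE a=57  (a history now [(8, 12), (10, 57)])
v11: WRITE b=55  (b history now [(1, 3), (2, 34), (6, 12), (7, 11), (11, 55)])
READ b @v11: history=[(1, 3), (2, 34), (6, 12), (7, 11), (11, 55)] -> pick v11 -> 55
v12: WRITE a=64  (a history now [(8, 12), (10, 57), (12, 64)])
v13: WRITE b=53  (b history now [(1, 3), (2, 34), (6, 12), (7, 11), (11, 55), (13, 53)])
v14: WRITE b=19  (b history now [(1, 3), (2, 34), (6, 12), (7, 11), (11, 55), (13, 53), (14, 19)])
READ c @v5: history=[(3, 70), (4, 20), (5, 22), (9, 11)] -> pick v5 -> 22
v15: WRITE a=5  (a history now [(8, 12), (10, 57), (12, 64), (15, 5)])
v16: WRITE b=6  (b history now [(1, 3), (2, 34), (6, 12), (7, 11), (11, 55), (13, 53), (14, 19), (16, 6)])
v17: WRITE a=26  (a history now [(8, 12), (10, 57), (12, 64), (15, 5), (17, 26)])
v18: WRITE c=17  (c history now [(3, 70), (4, 20), (5, 22), (9, 11), (18, 17)])
v19: WRITE c=72  (c history now [(3, 70), (4, 20), (5, 22), (9, 11), (18, 17), (19, 72)])
READ b @v8: history=[(1, 3), (2, 34), (6, 12), (7, 11), (11, 55), (13, 53), (14, 19), (16, 6)] -> pick v7 -> 11
v20: WRITE a=36  (a history now [(8, 12), (10, 57), (12, 64), (15, 5), (17, 26), (20, 36)])
v21: WRITE c=69  (c history now [(3, 70), (4, 20), (5, 22), (9, 11), (18, 17), (19, 72), (21, 69)])

Answer: 3
NONE
70
55
22
11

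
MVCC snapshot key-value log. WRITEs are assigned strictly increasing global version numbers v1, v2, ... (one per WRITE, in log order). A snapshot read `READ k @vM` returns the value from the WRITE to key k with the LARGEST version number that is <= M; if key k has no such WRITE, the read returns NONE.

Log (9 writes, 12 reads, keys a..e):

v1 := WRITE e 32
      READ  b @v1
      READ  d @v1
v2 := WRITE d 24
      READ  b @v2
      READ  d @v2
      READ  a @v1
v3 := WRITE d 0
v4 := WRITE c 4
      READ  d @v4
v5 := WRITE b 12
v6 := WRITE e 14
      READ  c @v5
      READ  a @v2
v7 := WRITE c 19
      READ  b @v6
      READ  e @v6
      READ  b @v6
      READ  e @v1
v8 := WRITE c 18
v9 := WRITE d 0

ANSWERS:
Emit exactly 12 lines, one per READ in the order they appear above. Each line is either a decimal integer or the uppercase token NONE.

v1: WRITE e=32  (e history now [(1, 32)])
READ b @v1: history=[] -> no version <= 1 -> NONE
READ d @v1: history=[] -> no version <= 1 -> NONE
v2: WRITE d=24  (d history now [(2, 24)])
READ b @v2: history=[] -> no version <= 2 -> NONE
READ d @v2: history=[(2, 24)] -> pick v2 -> 24
READ a @v1: history=[] -> no version <= 1 -> NONE
v3: WRITE d=0  (d history now [(2, 24), (3, 0)])
v4: WRITE c=4  (c history now [(4, 4)])
READ d @v4: history=[(2, 24), (3, 0)] -> pick v3 -> 0
v5: WRITE b=12  (b history now [(5, 12)])
v6: WRITE e=14  (e history now [(1, 32), (6, 14)])
READ c @v5: history=[(4, 4)] -> pick v4 -> 4
READ a @v2: history=[] -> no version <= 2 -> NONE
v7: WRITE c=19  (c history now [(4, 4), (7, 19)])
READ b @v6: history=[(5, 12)] -> pick v5 -> 12
READ e @v6: history=[(1, 32), (6, 14)] -> pick v6 -> 14
READ b @v6: history=[(5, 12)] -> pick v5 -> 12
READ e @v1: history=[(1, 32), (6, 14)] -> pick v1 -> 32
v8: WRITE c=18  (c history now [(4, 4), (7, 19), (8, 18)])
v9: WRITE d=0  (d history now [(2, 24), (3, 0), (9, 0)])

Answer: NONE
NONE
NONE
24
NONE
0
4
NONE
12
14
12
32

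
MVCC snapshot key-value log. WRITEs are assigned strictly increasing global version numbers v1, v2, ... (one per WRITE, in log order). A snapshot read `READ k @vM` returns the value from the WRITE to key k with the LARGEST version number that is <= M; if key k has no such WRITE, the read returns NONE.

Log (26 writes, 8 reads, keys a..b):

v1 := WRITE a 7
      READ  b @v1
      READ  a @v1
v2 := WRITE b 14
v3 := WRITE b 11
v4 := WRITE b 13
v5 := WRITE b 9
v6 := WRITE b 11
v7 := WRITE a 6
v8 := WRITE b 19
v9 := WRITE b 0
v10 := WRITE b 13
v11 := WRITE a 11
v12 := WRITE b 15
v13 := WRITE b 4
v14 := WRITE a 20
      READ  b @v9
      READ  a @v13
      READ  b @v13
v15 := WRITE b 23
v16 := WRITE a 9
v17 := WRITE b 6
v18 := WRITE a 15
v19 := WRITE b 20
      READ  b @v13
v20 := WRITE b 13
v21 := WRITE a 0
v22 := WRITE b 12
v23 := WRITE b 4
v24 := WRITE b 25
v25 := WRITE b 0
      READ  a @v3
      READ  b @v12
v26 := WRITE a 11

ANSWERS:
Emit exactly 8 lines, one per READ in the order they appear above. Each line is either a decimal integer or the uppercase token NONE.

v1: WRITE a=7  (a history now [(1, 7)])
READ b @v1: history=[] -> no version <= 1 -> NONE
READ a @v1: history=[(1, 7)] -> pick v1 -> 7
v2: WRITE b=14  (b history now [(2, 14)])
v3: WRITE b=11  (b history now [(2, 14), (3, 11)])
v4: WRITE b=13  (b history now [(2, 14), (3, 11), (4, 13)])
v5: WRITE b=9  (b history now [(2, 14), (3, 11), (4, 13), (5, 9)])
v6: WRITE b=11  (b history now [(2, 14), (3, 11), (4, 13), (5, 9), (6, 11)])
v7: WRITE a=6  (a history now [(1, 7), (7, 6)])
v8: WRITE b=19  (b history now [(2, 14), (3, 11), (4, 13), (5, 9), (6, 11), (8, 19)])
v9: WRITE b=0  (b history now [(2, 14), (3, 11), (4, 13), (5, 9), (6, 11), (8, 19), (9, 0)])
v10: WRITE b=13  (b history now [(2, 14), (3, 11), (4, 13), (5, 9), (6, 11), (8, 19), (9, 0), (10, 13)])
v11: WRITE a=11  (a history now [(1, 7), (7, 6), (11, 11)])
v12: WRITE b=15  (b history now [(2, 14), (3, 11), (4, 13), (5, 9), (6, 11), (8, 19), (9, 0), (10, 13), (12, 15)])
v13: WRITE b=4  (b history now [(2, 14), (3, 11), (4, 13), (5, 9), (6, 11), (8, 19), (9, 0), (10, 13), (12, 15), (13, 4)])
v14: WRITE a=20  (a history now [(1, 7), (7, 6), (11, 11), (14, 20)])
READ b @v9: history=[(2, 14), (3, 11), (4, 13), (5, 9), (6, 11), (8, 19), (9, 0), (10, 13), (12, 15), (13, 4)] -> pick v9 -> 0
READ a @v13: history=[(1, 7), (7, 6), (11, 11), (14, 20)] -> pick v11 -> 11
READ b @v13: history=[(2, 14), (3, 11), (4, 13), (5, 9), (6, 11), (8, 19), (9, 0), (10, 13), (12, 15), (13, 4)] -> pick v13 -> 4
v15: WRITE b=23  (b history now [(2, 14), (3, 11), (4, 13), (5, 9), (6, 11), (8, 19), (9, 0), (10, 13), (12, 15), (13, 4), (15, 23)])
v16: WRITE a=9  (a history now [(1, 7), (7, 6), (11, 11), (14, 20), (16, 9)])
v17: WRITE b=6  (b history now [(2, 14), (3, 11), (4, 13), (5, 9), (6, 11), (8, 19), (9, 0), (10, 13), (12, 15), (13, 4), (15, 23), (17, 6)])
v18: WRITE a=15  (a history now [(1, 7), (7, 6), (11, 11), (14, 20), (16, 9), (18, 15)])
v19: WRITE b=20  (b history now [(2, 14), (3, 11), (4, 13), (5, 9), (6, 11), (8, 19), (9, 0), (10, 13), (12, 15), (13, 4), (15, 23), (17, 6), (19, 20)])
READ b @v13: history=[(2, 14), (3, 11), (4, 13), (5, 9), (6, 11), (8, 19), (9, 0), (10, 13), (12, 15), (13, 4), (15, 23), (17, 6), (19, 20)] -> pick v13 -> 4
v20: WRITE b=13  (b history now [(2, 14), (3, 11), (4, 13), (5, 9), (6, 11), (8, 19), (9, 0), (10, 13), (12, 15), (13, 4), (15, 23), (17, 6), (19, 20), (20, 13)])
v21: WRITE a=0  (a history now [(1, 7), (7, 6), (11, 11), (14, 20), (16, 9), (18, 15), (21, 0)])
v22: WRITE b=12  (b history now [(2, 14), (3, 11), (4, 13), (5, 9), (6, 11), (8, 19), (9, 0), (10, 13), (12, 15), (13, 4), (15, 23), (17, 6), (19, 20), (20, 13), (22, 12)])
v23: WRITE b=4  (b history now [(2, 14), (3, 11), (4, 13), (5, 9), (6, 11), (8, 19), (9, 0), (10, 13), (12, 15), (13, 4), (15, 23), (17, 6), (19, 20), (20, 13), (22, 12), (23, 4)])
v24: WRITE b=25  (b history now [(2, 14), (3, 11), (4, 13), (5, 9), (6, 11), (8, 19), (9, 0), (10, 13), (12, 15), (13, 4), (15, 23), (17, 6), (19, 20), (20, 13), (22, 12), (23, 4), (24, 25)])
v25: WRITE b=0  (b history now [(2, 14), (3, 11), (4, 13), (5, 9), (6, 11), (8, 19), (9, 0), (10, 13), (12, 15), (13, 4), (15, 23), (17, 6), (19, 20), (20, 13), (22, 12), (23, 4), (24, 25), (25, 0)])
READ a @v3: history=[(1, 7), (7, 6), (11, 11), (14, 20), (16, 9), (18, 15), (21, 0)] -> pick v1 -> 7
READ b @v12: history=[(2, 14), (3, 11), (4, 13), (5, 9), (6, 11), (8, 19), (9, 0), (10, 13), (12, 15), (13, 4), (15, 23), (17, 6), (19, 20), (20, 13), (22, 12), (23, 4), (24, 25), (25, 0)] -> pick v12 -> 15
v26: WRITE a=11  (a history now [(1, 7), (7, 6), (11, 11), (14, 20), (16, 9), (18, 15), (21, 0), (26, 11)])

Answer: NONE
7
0
11
4
4
7
15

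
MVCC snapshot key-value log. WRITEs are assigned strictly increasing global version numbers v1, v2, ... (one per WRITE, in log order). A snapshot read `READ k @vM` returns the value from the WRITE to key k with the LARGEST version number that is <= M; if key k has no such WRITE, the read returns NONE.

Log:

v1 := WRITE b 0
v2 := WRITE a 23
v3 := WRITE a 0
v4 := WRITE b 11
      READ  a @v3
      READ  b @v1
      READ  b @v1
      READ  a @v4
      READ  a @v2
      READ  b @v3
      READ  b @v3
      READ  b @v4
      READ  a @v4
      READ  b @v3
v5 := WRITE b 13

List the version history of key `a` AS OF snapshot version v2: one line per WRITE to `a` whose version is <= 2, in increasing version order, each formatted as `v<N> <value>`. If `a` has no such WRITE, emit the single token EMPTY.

Scan writes for key=a with version <= 2:
  v1 WRITE b 0 -> skip
  v2 WRITE a 23 -> keep
  v3 WRITE a 0 -> drop (> snap)
  v4 WRITE b 11 -> skip
  v5 WRITE b 13 -> skip
Collected: [(2, 23)]

Answer: v2 23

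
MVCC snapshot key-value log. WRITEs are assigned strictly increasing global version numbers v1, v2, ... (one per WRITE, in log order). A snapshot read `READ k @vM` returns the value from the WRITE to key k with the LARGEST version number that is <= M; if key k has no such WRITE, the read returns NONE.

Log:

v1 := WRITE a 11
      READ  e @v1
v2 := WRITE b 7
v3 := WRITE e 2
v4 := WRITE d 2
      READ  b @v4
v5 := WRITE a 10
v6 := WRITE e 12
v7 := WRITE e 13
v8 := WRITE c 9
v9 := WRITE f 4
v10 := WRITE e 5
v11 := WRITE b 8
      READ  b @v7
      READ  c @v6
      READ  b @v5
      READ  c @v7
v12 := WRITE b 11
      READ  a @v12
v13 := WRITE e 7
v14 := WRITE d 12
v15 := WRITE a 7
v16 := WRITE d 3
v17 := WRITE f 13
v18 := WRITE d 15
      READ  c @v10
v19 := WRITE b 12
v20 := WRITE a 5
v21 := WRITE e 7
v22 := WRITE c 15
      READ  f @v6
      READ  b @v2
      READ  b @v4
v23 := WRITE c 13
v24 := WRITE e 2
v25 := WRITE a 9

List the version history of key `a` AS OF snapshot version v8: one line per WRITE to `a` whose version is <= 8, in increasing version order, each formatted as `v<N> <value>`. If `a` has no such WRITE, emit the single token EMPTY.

Answer: v1 11
v5 10

Derivation:
Scan writes for key=a with version <= 8:
  v1 WRITE a 11 -> keep
  v2 WRITE b 7 -> skip
  v3 WRITE e 2 -> skip
  v4 WRITE d 2 -> skip
  v5 WRITE a 10 -> keep
  v6 WRITE e 12 -> skip
  v7 WRITE e 13 -> skip
  v8 WRITE c 9 -> skip
  v9 WRITE f 4 -> skip
  v10 WRITE e 5 -> skip
  v11 WRITE b 8 -> skip
  v12 WRITE b 11 -> skip
  v13 WRITE e 7 -> skip
  v14 WRITE d 12 -> skip
  v15 WRITE a 7 -> drop (> snap)
  v16 WRITE d 3 -> skip
  v17 WRITE f 13 -> skip
  v18 WRITE d 15 -> skip
  v19 WRITE b 12 -> skip
  v20 WRITE a 5 -> drop (> snap)
  v21 WRITE e 7 -> skip
  v22 WRITE c 15 -> skip
  v23 WRITE c 13 -> skip
  v24 WRITE e 2 -> skip
  v25 WRITE a 9 -> drop (> snap)
Collected: [(1, 11), (5, 10)]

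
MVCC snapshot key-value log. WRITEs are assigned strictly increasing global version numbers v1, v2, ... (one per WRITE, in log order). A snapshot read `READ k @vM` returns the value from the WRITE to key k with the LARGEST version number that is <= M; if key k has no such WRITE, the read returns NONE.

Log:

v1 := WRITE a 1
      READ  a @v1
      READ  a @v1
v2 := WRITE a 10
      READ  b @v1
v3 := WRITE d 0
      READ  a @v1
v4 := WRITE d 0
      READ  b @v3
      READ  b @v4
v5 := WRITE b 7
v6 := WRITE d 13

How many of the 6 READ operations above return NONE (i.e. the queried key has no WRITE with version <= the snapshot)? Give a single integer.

Answer: 3

Derivation:
v1: WRITE a=1  (a history now [(1, 1)])
READ a @v1: history=[(1, 1)] -> pick v1 -> 1
READ a @v1: history=[(1, 1)] -> pick v1 -> 1
v2: WRITE a=10  (a history now [(1, 1), (2, 10)])
READ b @v1: history=[] -> no version <= 1 -> NONE
v3: WRITE d=0  (d history now [(3, 0)])
READ a @v1: history=[(1, 1), (2, 10)] -> pick v1 -> 1
v4: WRITE d=0  (d history now [(3, 0), (4, 0)])
READ b @v3: history=[] -> no version <= 3 -> NONE
READ b @v4: history=[] -> no version <= 4 -> NONE
v5: WRITE b=7  (b history now [(5, 7)])
v6: WRITE d=13  (d history now [(3, 0), (4, 0), (6, 13)])
Read results in order: ['1', '1', 'NONE', '1', 'NONE', 'NONE']
NONE count = 3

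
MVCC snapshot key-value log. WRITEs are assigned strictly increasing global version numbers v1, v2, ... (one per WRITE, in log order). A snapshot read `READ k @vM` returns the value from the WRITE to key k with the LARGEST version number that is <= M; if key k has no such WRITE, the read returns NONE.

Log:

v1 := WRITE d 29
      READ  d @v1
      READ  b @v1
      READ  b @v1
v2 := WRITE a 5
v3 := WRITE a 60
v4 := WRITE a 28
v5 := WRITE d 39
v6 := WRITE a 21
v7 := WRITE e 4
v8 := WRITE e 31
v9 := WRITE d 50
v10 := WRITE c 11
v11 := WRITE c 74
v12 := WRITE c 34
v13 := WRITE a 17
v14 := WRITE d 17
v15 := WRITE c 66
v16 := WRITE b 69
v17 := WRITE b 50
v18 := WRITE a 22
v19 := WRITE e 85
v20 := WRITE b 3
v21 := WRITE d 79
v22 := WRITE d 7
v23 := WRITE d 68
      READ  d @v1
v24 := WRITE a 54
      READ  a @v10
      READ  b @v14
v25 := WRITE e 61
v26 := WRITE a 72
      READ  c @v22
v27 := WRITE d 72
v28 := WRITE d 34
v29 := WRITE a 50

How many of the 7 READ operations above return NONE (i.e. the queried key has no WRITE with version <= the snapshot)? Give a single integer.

v1: WRITE d=29  (d history now [(1, 29)])
READ d @v1: history=[(1, 29)] -> pick v1 -> 29
READ b @v1: history=[] -> no version <= 1 -> NONE
READ b @v1: history=[] -> no version <= 1 -> NONE
v2: WRITE a=5  (a history now [(2, 5)])
v3: WRITE a=60  (a history now [(2, 5), (3, 60)])
v4: WRITE a=28  (a history now [(2, 5), (3, 60), (4, 28)])
v5: WRITE d=39  (d history now [(1, 29), (5, 39)])
v6: WRITE a=21  (a history now [(2, 5), (3, 60), (4, 28), (6, 21)])
v7: WRITE e=4  (e history now [(7, 4)])
v8: WRITE e=31  (e history now [(7, 4), (8, 31)])
v9: WRITE d=50  (d history now [(1, 29), (5, 39), (9, 50)])
v10: WRITE c=11  (c history now [(10, 11)])
v11: WRITE c=74  (c history now [(10, 11), (11, 74)])
v12: WRITE c=34  (c history now [(10, 11), (11, 74), (12, 34)])
v13: WRITE a=17  (a history now [(2, 5), (3, 60), (4, 28), (6, 21), (13, 17)])
v14: WRITE d=17  (d history now [(1, 29), (5, 39), (9, 50), (14, 17)])
v15: WRITE c=66  (c history now [(10, 11), (11, 74), (12, 34), (15, 66)])
v16: WRITE b=69  (b history now [(16, 69)])
v17: WRITE b=50  (b history now [(16, 69), (17, 50)])
v18: WRITE a=22  (a history now [(2, 5), (3, 60), (4, 28), (6, 21), (13, 17), (18, 22)])
v19: WRITE e=85  (e history now [(7, 4), (8, 31), (19, 85)])
v20: WRITE b=3  (b history now [(16, 69), (17, 50), (20, 3)])
v21: WRITE d=79  (d history now [(1, 29), (5, 39), (9, 50), (14, 17), (21, 79)])
v22: WRITE d=7  (d history now [(1, 29), (5, 39), (9, 50), (14, 17), (21, 79), (22, 7)])
v23: WRITE d=68  (d history now [(1, 29), (5, 39), (9, 50), (14, 17), (21, 79), (22, 7), (23, 68)])
READ d @v1: history=[(1, 29), (5, 39), (9, 50), (14, 17), (21, 79), (22, 7), (23, 68)] -> pick v1 -> 29
v24: WRITE a=54  (a history now [(2, 5), (3, 60), (4, 28), (6, 21), (13, 17), (18, 22), (24, 54)])
READ a @v10: history=[(2, 5), (3, 60), (4, 28), (6, 21), (13, 17), (18, 22), (24, 54)] -> pick v6 -> 21
READ b @v14: history=[(16, 69), (17, 50), (20, 3)] -> no version <= 14 -> NONE
v25: WRITE e=61  (e history now [(7, 4), (8, 31), (19, 85), (25, 61)])
v26: WRITE a=72  (a history now [(2, 5), (3, 60), (4, 28), (6, 21), (13, 17), (18, 22), (24, 54), (26, 72)])
READ c @v22: history=[(10, 11), (11, 74), (12, 34), (15, 66)] -> pick v15 -> 66
v27: WRITE d=72  (d history now [(1, 29), (5, 39), (9, 50), (14, 17), (21, 79), (22, 7), (23, 68), (27, 72)])
v28: WRITE d=34  (d history now [(1, 29), (5, 39), (9, 50), (14, 17), (21, 79), (22, 7), (23, 68), (27, 72), (28, 34)])
v29: WRITE a=50  (a history now [(2, 5), (3, 60), (4, 28), (6, 21), (13, 17), (18, 22), (24, 54), (26, 72), (29, 50)])
Read results in order: ['29', 'NONE', 'NONE', '29', '21', 'NONE', '66']
NONE count = 3

Answer: 3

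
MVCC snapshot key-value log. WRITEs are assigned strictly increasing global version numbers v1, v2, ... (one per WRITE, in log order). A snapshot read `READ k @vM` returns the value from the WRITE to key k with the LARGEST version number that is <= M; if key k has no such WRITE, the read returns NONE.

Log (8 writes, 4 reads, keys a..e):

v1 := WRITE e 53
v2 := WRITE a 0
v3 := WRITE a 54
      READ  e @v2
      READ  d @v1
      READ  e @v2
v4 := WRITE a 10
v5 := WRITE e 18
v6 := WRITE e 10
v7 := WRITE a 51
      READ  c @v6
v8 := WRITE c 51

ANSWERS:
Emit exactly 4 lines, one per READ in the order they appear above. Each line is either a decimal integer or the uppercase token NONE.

Answer: 53
NONE
53
NONE

Derivation:
v1: WRITE e=53  (e history now [(1, 53)])
v2: WRITE a=0  (a history now [(2, 0)])
v3: WRITE a=54  (a history now [(2, 0), (3, 54)])
READ e @v2: history=[(1, 53)] -> pick v1 -> 53
READ d @v1: history=[] -> no version <= 1 -> NONE
READ e @v2: history=[(1, 53)] -> pick v1 -> 53
v4: WRITE a=10  (a history now [(2, 0), (3, 54), (4, 10)])
v5: WRITE e=18  (e history now [(1, 53), (5, 18)])
v6: WRITE e=10  (e history now [(1, 53), (5, 18), (6, 10)])
v7: WRITE a=51  (a history now [(2, 0), (3, 54), (4, 10), (7, 51)])
READ c @v6: history=[] -> no version <= 6 -> NONE
v8: WRITE c=51  (c history now [(8, 51)])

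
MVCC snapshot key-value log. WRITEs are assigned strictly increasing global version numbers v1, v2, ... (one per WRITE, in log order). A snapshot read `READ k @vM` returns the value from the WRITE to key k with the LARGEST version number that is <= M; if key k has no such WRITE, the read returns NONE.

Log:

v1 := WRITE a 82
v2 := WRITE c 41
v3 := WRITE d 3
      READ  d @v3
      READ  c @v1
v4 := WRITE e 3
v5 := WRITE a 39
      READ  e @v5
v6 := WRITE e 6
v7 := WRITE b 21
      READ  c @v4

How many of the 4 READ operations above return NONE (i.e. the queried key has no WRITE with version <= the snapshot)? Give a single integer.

v1: WRITE a=82  (a history now [(1, 82)])
v2: WRITE c=41  (c history now [(2, 41)])
v3: WRITE d=3  (d history now [(3, 3)])
READ d @v3: history=[(3, 3)] -> pick v3 -> 3
READ c @v1: history=[(2, 41)] -> no version <= 1 -> NONE
v4: WRITE e=3  (e history now [(4, 3)])
v5: WRITE a=39  (a history now [(1, 82), (5, 39)])
READ e @v5: history=[(4, 3)] -> pick v4 -> 3
v6: WRITE e=6  (e history now [(4, 3), (6, 6)])
v7: WRITE b=21  (b history now [(7, 21)])
READ c @v4: history=[(2, 41)] -> pick v2 -> 41
Read results in order: ['3', 'NONE', '3', '41']
NONE count = 1

Answer: 1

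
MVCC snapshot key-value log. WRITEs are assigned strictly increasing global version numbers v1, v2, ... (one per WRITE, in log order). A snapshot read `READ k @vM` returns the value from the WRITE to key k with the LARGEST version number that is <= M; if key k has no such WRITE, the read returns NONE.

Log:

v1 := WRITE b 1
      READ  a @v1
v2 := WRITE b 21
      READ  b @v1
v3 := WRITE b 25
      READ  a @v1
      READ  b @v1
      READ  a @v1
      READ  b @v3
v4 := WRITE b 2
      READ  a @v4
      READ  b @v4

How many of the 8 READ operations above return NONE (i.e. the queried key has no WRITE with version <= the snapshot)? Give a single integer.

v1: WRITE b=1  (b history now [(1, 1)])
READ a @v1: history=[] -> no version <= 1 -> NONE
v2: WRITE b=21  (b history now [(1, 1), (2, 21)])
READ b @v1: history=[(1, 1), (2, 21)] -> pick v1 -> 1
v3: WRITE b=25  (b history now [(1, 1), (2, 21), (3, 25)])
READ a @v1: history=[] -> no version <= 1 -> NONE
READ b @v1: history=[(1, 1), (2, 21), (3, 25)] -> pick v1 -> 1
READ a @v1: history=[] -> no version <= 1 -> NONE
READ b @v3: history=[(1, 1), (2, 21), (3, 25)] -> pick v3 -> 25
v4: WRITE b=2  (b history now [(1, 1), (2, 21), (3, 25), (4, 2)])
READ a @v4: history=[] -> no version <= 4 -> NONE
READ b @v4: history=[(1, 1), (2, 21), (3, 25), (4, 2)] -> pick v4 -> 2
Read results in order: ['NONE', '1', 'NONE', '1', 'NONE', '25', 'NONE', '2']
NONE count = 4

Answer: 4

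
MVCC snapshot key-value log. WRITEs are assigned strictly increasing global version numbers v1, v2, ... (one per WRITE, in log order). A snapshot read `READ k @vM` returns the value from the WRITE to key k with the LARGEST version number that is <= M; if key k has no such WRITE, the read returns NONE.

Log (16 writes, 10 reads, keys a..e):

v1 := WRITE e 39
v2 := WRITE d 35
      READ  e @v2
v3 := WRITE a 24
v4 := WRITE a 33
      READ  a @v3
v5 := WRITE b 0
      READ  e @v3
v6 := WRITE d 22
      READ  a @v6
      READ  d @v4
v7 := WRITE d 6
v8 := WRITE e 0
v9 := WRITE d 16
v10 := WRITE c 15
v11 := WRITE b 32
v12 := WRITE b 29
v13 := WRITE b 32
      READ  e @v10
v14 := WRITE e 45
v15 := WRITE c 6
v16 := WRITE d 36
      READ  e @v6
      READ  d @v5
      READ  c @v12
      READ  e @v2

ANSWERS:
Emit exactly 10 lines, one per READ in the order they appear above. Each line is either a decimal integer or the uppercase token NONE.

v1: WRITE e=39  (e history now [(1, 39)])
v2: WRITE d=35  (d history now [(2, 35)])
READ e @v2: history=[(1, 39)] -> pick v1 -> 39
v3: WRITE a=24  (a history now [(3, 24)])
v4: WRITE a=33  (a history now [(3, 24), (4, 33)])
READ a @v3: history=[(3, 24), (4, 33)] -> pick v3 -> 24
v5: WRITE b=0  (b history now [(5, 0)])
READ e @v3: history=[(1, 39)] -> pick v1 -> 39
v6: WRITE d=22  (d history now [(2, 35), (6, 22)])
READ a @v6: history=[(3, 24), (4, 33)] -> pick v4 -> 33
READ d @v4: history=[(2, 35), (6, 22)] -> pick v2 -> 35
v7: WRITE d=6  (d history now [(2, 35), (6, 22), (7, 6)])
v8: WRITE e=0  (e history now [(1, 39), (8, 0)])
v9: WRITE d=16  (d history now [(2, 35), (6, 22), (7, 6), (9, 16)])
v10: WRITE c=15  (c history now [(10, 15)])
v11: WRITE b=32  (b history now [(5, 0), (11, 32)])
v12: WRITE b=29  (b history now [(5, 0), (11, 32), (12, 29)])
v13: WRITE b=32  (b history now [(5, 0), (11, 32), (12, 29), (13, 32)])
READ e @v10: history=[(1, 39), (8, 0)] -> pick v8 -> 0
v14: WRITE e=45  (e history now [(1, 39), (8, 0), (14, 45)])
v15: WRITE c=6  (c history now [(10, 15), (15, 6)])
v16: WRITE d=36  (d history now [(2, 35), (6, 22), (7, 6), (9, 16), (16, 36)])
READ e @v6: history=[(1, 39), (8, 0), (14, 45)] -> pick v1 -> 39
READ d @v5: history=[(2, 35), (6, 22), (7, 6), (9, 16), (16, 36)] -> pick v2 -> 35
READ c @v12: history=[(10, 15), (15, 6)] -> pick v10 -> 15
READ e @v2: history=[(1, 39), (8, 0), (14, 45)] -> pick v1 -> 39

Answer: 39
24
39
33
35
0
39
35
15
39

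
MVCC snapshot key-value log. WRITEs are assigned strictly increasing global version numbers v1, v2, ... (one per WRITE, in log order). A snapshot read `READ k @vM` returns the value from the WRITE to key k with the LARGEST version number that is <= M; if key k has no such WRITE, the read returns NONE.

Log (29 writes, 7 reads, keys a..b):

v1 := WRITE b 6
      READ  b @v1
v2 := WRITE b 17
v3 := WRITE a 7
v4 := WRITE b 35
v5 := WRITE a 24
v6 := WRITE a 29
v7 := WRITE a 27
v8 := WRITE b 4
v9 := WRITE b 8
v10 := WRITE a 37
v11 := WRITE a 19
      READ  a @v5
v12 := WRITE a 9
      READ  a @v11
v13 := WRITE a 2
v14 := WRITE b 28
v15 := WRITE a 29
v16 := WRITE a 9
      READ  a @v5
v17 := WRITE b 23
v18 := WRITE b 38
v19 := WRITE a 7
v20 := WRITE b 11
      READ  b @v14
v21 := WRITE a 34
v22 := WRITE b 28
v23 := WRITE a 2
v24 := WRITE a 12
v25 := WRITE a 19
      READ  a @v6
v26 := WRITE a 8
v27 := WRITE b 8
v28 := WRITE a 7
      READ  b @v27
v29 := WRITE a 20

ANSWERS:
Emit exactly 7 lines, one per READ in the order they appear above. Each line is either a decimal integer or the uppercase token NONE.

v1: WRITE b=6  (b history now [(1, 6)])
READ b @v1: history=[(1, 6)] -> pick v1 -> 6
v2: WRITE b=17  (b history now [(1, 6), (2, 17)])
v3: WRITE a=7  (a history now [(3, 7)])
v4: WRITE b=35  (b history now [(1, 6), (2, 17), (4, 35)])
v5: WRITE a=24  (a history now [(3, 7), (5, 24)])
v6: WRITE a=29  (a history now [(3, 7), (5, 24), (6, 29)])
v7: WRITE a=27  (a history now [(3, 7), (5, 24), (6, 29), (7, 27)])
v8: WRITE b=4  (b history now [(1, 6), (2, 17), (4, 35), (8, 4)])
v9: WRITE b=8  (b history now [(1, 6), (2, 17), (4, 35), (8, 4), (9, 8)])
v10: WRITE a=37  (a history now [(3, 7), (5, 24), (6, 29), (7, 27), (10, 37)])
v11: WRITE a=19  (a history now [(3, 7), (5, 24), (6, 29), (7, 27), (10, 37), (11, 19)])
READ a @v5: history=[(3, 7), (5, 24), (6, 29), (7, 27), (10, 37), (11, 19)] -> pick v5 -> 24
v12: WRITE a=9  (a history now [(3, 7), (5, 24), (6, 29), (7, 27), (10, 37), (11, 19), (12, 9)])
READ a @v11: history=[(3, 7), (5, 24), (6, 29), (7, 27), (10, 37), (11, 19), (12, 9)] -> pick v11 -> 19
v13: WRITE a=2  (a history now [(3, 7), (5, 24), (6, 29), (7, 27), (10, 37), (11, 19), (12, 9), (13, 2)])
v14: WRITE b=28  (b history now [(1, 6), (2, 17), (4, 35), (8, 4), (9, 8), (14, 28)])
v15: WRITE a=29  (a history now [(3, 7), (5, 24), (6, 29), (7, 27), (10, 37), (11, 19), (12, 9), (13, 2), (15, 29)])
v16: WRITE a=9  (a history now [(3, 7), (5, 24), (6, 29), (7, 27), (10, 37), (11, 19), (12, 9), (13, 2), (15, 29), (16, 9)])
READ a @v5: history=[(3, 7), (5, 24), (6, 29), (7, 27), (10, 37), (11, 19), (12, 9), (13, 2), (15, 29), (16, 9)] -> pick v5 -> 24
v17: WRITE b=23  (b history now [(1, 6), (2, 17), (4, 35), (8, 4), (9, 8), (14, 28), (17, 23)])
v18: WRITE b=38  (b history now [(1, 6), (2, 17), (4, 35), (8, 4), (9, 8), (14, 28), (17, 23), (18, 38)])
v19: WRITE a=7  (a history now [(3, 7), (5, 24), (6, 29), (7, 27), (10, 37), (11, 19), (12, 9), (13, 2), (15, 29), (16, 9), (19, 7)])
v20: WRITE b=11  (b history now [(1, 6), (2, 17), (4, 35), (8, 4), (9, 8), (14, 28), (17, 23), (18, 38), (20, 11)])
READ b @v14: history=[(1, 6), (2, 17), (4, 35), (8, 4), (9, 8), (14, 28), (17, 23), (18, 38), (20, 11)] -> pick v14 -> 28
v21: WRITE a=34  (a history now [(3, 7), (5, 24), (6, 29), (7, 27), (10, 37), (11, 19), (12, 9), (13, 2), (15, 29), (16, 9), (19, 7), (21, 34)])
v22: WRITE b=28  (b history now [(1, 6), (2, 17), (4, 35), (8, 4), (9, 8), (14, 28), (17, 23), (18, 38), (20, 11), (22, 28)])
v23: WRITE a=2  (a history now [(3, 7), (5, 24), (6, 29), (7, 27), (10, 37), (11, 19), (12, 9), (13, 2), (15, 29), (16, 9), (19, 7), (21, 34), (23, 2)])
v24: WRITE a=12  (a history now [(3, 7), (5, 24), (6, 29), (7, 27), (10, 37), (11, 19), (12, 9), (13, 2), (15, 29), (16, 9), (19, 7), (21, 34), (23, 2), (24, 12)])
v25: WRITE a=19  (a history now [(3, 7), (5, 24), (6, 29), (7, 27), (10, 37), (11, 19), (12, 9), (13, 2), (15, 29), (16, 9), (19, 7), (21, 34), (23, 2), (24, 12), (25, 19)])
READ a @v6: history=[(3, 7), (5, 24), (6, 29), (7, 27), (10, 37), (11, 19), (12, 9), (13, 2), (15, 29), (16, 9), (19, 7), (21, 34), (23, 2), (24, 12), (25, 19)] -> pick v6 -> 29
v26: WRITE a=8  (a history now [(3, 7), (5, 24), (6, 29), (7, 27), (10, 37), (11, 19), (12, 9), (13, 2), (15, 29), (16, 9), (19, 7), (21, 34), (23, 2), (24, 12), (25, 19), (26, 8)])
v27: WRITE b=8  (b history now [(1, 6), (2, 17), (4, 35), (8, 4), (9, 8), (14, 28), (17, 23), (18, 38), (20, 11), (22, 28), (27, 8)])
v28: WRITE a=7  (a history now [(3, 7), (5, 24), (6, 29), (7, 27), (10, 37), (11, 19), (12, 9), (13, 2), (15, 29), (16, 9), (19, 7), (21, 34), (23, 2), (24, 12), (25, 19), (26, 8), (28, 7)])
READ b @v27: history=[(1, 6), (2, 17), (4, 35), (8, 4), (9, 8), (14, 28), (17, 23), (18, 38), (20, 11), (22, 28), (27, 8)] -> pick v27 -> 8
v29: WRITE a=20  (a history now [(3, 7), (5, 24), (6, 29), (7, 27), (10, 37), (11, 19), (12, 9), (13, 2), (15, 29), (16, 9), (19, 7), (21, 34), (23, 2), (24, 12), (25, 19), (26, 8), (28, 7), (29, 20)])

Answer: 6
24
19
24
28
29
8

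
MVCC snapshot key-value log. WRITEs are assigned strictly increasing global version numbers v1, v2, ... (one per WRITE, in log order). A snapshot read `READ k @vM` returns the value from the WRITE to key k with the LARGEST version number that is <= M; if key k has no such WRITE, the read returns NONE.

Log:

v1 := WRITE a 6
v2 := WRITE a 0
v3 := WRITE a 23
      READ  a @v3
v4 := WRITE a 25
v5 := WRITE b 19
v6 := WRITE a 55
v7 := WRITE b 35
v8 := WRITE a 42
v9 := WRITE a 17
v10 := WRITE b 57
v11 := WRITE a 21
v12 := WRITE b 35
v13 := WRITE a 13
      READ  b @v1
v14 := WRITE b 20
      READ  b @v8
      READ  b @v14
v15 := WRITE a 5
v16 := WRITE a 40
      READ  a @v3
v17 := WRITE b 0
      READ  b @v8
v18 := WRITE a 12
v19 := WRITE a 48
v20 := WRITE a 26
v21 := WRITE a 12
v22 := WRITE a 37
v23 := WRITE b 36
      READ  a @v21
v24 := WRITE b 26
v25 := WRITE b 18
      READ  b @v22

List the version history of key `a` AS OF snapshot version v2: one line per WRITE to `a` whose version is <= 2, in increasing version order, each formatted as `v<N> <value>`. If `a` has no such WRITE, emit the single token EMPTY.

Scan writes for key=a with version <= 2:
  v1 WRITE a 6 -> keep
  v2 WRITE a 0 -> keep
  v3 WRITE a 23 -> drop (> snap)
  v4 WRITE a 25 -> drop (> snap)
  v5 WRITE b 19 -> skip
  v6 WRITE a 55 -> drop (> snap)
  v7 WRITE b 35 -> skip
  v8 WRITE a 42 -> drop (> snap)
  v9 WRITE a 17 -> drop (> snap)
  v10 WRITE b 57 -> skip
  v11 WRITE a 21 -> drop (> snap)
  v12 WRITE b 35 -> skip
  v13 WRITE a 13 -> drop (> snap)
  v14 WRITE b 20 -> skip
  v15 WRITE a 5 -> drop (> snap)
  v16 WRITE a 40 -> drop (> snap)
  v17 WRITE b 0 -> skip
  v18 WRITE a 12 -> drop (> snap)
  v19 WRITE a 48 -> drop (> snap)
  v20 WRITE a 26 -> drop (> snap)
  v21 WRITE a 12 -> drop (> snap)
  v22 WRITE a 37 -> drop (> snap)
  v23 WRITE b 36 -> skip
  v24 WRITE b 26 -> skip
  v25 WRITE b 18 -> skip
Collected: [(1, 6), (2, 0)]

Answer: v1 6
v2 0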